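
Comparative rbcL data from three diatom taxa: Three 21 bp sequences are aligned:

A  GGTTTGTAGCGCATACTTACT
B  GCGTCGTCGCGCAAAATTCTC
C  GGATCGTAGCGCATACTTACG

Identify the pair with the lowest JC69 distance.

A–B: 9/21 differ, p = 0.429, d = 0.635.
A–C: 3/21 differ, p = 0.143, d = 0.158.
B–C: 8/21 differ, p = 0.381, d = 0.532.
The smallest distance is between A and C.

A and C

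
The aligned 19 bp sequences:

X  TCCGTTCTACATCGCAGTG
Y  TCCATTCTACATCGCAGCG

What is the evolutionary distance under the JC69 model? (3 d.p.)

The sequences differ at 2 of 19 sites (4, 18), so p = 2/19 ≈ 0.105263.
d = −(3/4) ln(1 − 4p/3) = −0.75 ln(1 − 0.140351) = −0.75 ln(0.859649)
  = −0.75 × (-0.151231) = 0.113423 substitutions/site.

0.113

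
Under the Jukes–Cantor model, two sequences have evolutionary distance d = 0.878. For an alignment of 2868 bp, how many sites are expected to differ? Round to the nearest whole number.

1484

Invert JC69: p = (3/4)(1 − e^(−4d/3)) = 0.75 × (1 − e^(-1.170667)) = 0.75 × (1 − 0.310160) = 0.517380.
Expected differing sites = pL ≈ 0.517380 × 2868 = 1483.84584 ≈ 1484.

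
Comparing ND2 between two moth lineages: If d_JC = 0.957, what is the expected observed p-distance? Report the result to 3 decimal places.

p = (3/4)(1 − e^(−4d/3)) = 0.75 × (1 − e^(-1.276)) = 0.75 × (1 − 0.279152) = 0.540636.

0.541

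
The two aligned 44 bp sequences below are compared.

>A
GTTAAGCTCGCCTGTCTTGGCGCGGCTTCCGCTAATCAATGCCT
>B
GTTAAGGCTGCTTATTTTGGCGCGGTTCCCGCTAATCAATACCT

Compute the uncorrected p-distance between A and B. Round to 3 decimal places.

The sequences differ at 9 of 44 positions (sites 7, 8, 9, 12, 14, 16, 26, 28, 41).
p = 9/44 = 0.204545… ≈ 0.205 (to 3 d.p.).

0.205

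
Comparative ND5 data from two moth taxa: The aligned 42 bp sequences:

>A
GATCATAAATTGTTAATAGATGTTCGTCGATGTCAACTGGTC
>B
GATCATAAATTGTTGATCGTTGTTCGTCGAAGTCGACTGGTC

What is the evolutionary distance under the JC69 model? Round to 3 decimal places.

0.130

The sequences differ at 5 of 42 sites (15, 18, 20, 31, 35), so p = 5/42 ≈ 0.119048.
d = −(3/4) ln(1 − 4p/3) = −0.75 ln(1 − 0.158731) = −0.75 ln(0.841269)
  = −0.75 × (-0.172844) = 0.129633 substitutions/site.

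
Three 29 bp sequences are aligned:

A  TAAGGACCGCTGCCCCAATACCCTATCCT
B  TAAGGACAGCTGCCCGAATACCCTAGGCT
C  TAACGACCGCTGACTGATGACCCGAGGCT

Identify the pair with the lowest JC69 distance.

A and B

A–B: 4/29 differ, p = 0.138, d = 0.152.
A–C: 9/29 differ, p = 0.310, d = 0.401.
B–C: 7/29 differ, p = 0.241, d = 0.291.
The smallest distance is between A and B.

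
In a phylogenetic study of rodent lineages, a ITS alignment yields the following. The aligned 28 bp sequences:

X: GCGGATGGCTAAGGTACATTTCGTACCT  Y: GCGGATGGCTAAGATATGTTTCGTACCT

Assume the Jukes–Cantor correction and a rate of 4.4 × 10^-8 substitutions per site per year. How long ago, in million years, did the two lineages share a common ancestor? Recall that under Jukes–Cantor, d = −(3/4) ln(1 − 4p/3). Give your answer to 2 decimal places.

The sequences differ at 3 of 28 sites (14, 17, 18), so p = 3/28 ≈ 0.107143.
d = −(3/4) ln(1 − 4p/3) = −0.75 ln(1 − 0.142857) = −0.75 ln(0.857143)
  = −0.75 × (-0.154151) = 0.115613 substitutions/site.
Under a molecular clock d = 2μt, so t = d/(2μ) = 0.115613 / (2 × 4.4 × 10^-8) = 1.31 million years.

1.31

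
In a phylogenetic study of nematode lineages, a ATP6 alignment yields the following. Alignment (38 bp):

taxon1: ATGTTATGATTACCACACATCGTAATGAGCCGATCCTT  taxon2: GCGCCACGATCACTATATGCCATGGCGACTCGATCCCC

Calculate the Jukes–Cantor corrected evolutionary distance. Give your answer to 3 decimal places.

The sequences differ at 19 of 38 sites, so p = 19/38 = 0.5.
d = −(3/4) ln(1 − 4p/3) = −0.75 ln(1 − 0.666667) = −0.75 ln(0.333333)
  = −0.75 × (-1.098613) = 0.823960 substitutions/site.

0.824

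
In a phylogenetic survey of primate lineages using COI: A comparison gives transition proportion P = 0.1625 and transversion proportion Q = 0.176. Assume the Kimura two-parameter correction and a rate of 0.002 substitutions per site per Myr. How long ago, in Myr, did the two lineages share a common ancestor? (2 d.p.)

114.01

Under the Kimura two-parameter model, d = −½ ln(1 − 2P − Q) − ¼ ln(1 − 2Q).
1 − 2P − Q = 0.499, giving −½ ln(0.499) = 0.347575.
1 − 2Q = 0.648, giving −¼ ln(0.648) = 0.108466.
d = 0.347575 + 0.108466 = 0.456041.
Under a molecular clock d = 2μt, so t = d/(2μ) = 0.456041 / (2 × 0.002) = 114.01 Myr.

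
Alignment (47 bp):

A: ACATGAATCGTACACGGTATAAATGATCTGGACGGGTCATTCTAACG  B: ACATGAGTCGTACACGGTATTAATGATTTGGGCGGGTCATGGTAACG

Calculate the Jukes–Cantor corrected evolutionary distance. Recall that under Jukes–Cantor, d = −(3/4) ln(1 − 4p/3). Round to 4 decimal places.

The sequences differ at 6 of 47 sites (7, 21, 28, 32, 41, 42), so p = 6/47 ≈ 0.12766.
d = −(3/4) ln(1 − 4p/3) = −0.75 ln(1 − 0.170213) = −0.75 ln(0.829787)
  = −0.75 × (-0.186586) = 0.139940 substitutions/site.

0.1399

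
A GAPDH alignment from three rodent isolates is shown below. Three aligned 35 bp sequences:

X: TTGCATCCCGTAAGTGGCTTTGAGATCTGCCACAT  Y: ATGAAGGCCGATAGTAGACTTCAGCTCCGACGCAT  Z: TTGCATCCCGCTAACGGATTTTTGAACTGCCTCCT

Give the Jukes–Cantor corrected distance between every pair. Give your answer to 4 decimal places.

X–Y: 14/35 sites differ → p = 0.4, d = −0.75 ln(1 − 0.533333) = 0.571605 ≈ 0.5716.
X–Z: 10/35 sites differ → p ≈ 0.285714, d = −0.75 ln(1 − 0.380952) = 0.359679 ≈ 0.3597.
Y–Z: 17/35 sites differ → p ≈ 0.485714, d = −0.75 ln(1 − 0.647619) = 0.782282 ≈ 0.7823.

d(X,Y) = 0.5716, d(X,Z) = 0.3597, d(Y,Z) = 0.7823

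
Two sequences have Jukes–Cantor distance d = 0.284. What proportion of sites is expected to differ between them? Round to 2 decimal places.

0.24

p = (3/4)(1 − e^(−4d/3)) = 0.75 × (1 − e^(-0.378667)) = 0.75 × (1 − 0.684774) = 0.236420.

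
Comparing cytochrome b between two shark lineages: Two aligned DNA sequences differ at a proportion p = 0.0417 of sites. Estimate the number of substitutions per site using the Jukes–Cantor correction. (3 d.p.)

d = −(3/4) ln(1 − 4p/3) = −0.75 ln(1 − 0.0556) = −0.75 ln(0.9444)
  = −0.75 × (-0.057205) = 0.042904 substitutions/site.

0.043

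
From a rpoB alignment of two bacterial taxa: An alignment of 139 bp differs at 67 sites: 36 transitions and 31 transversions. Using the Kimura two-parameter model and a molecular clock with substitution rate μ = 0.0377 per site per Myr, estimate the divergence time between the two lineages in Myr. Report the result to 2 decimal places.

P = 36/139 ≈ 0.258993 and Q = 31/139 ≈ 0.223022.
Under the Kimura two-parameter model, d = −½ ln(1 − 2P − Q) − ¼ ln(1 − 2Q).
1 − 2P − Q = 0.258992, giving −½ ln(0.258992) = 0.675479.
1 − 2Q = 0.553956, giving −¼ ln(0.553956) = 0.147668.
d = 0.675479 + 0.147668 = 0.823147.
Under a molecular clock d = 2μt, so t = d/(2μ) = 0.823147 / (2 × 0.0377) = 10.92 Myr.

10.92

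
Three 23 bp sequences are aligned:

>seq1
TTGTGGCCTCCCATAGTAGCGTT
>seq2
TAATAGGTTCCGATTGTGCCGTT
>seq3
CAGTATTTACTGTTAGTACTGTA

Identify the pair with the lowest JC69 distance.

seq1 and seq2

seq1–seq2: 9/23 differ, p = 0.391, d = 0.553.
seq1–seq3: 13/23 differ, p = 0.565, d = 1.051.
seq2–seq3: 11/23 differ, p = 0.478, d = 0.761.
The smallest distance is between seq1 and seq2.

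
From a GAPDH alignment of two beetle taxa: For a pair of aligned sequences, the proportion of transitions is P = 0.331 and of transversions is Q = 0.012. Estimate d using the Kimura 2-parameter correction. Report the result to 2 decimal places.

0.57

Under the Kimura two-parameter model, d = −½ ln(1 − 2P − Q) − ¼ ln(1 − 2Q).
1 − 2P − Q = 0.326, giving −½ ln(0.326) = 0.560429.
1 − 2Q = 0.976, giving −¼ ln(0.976) = 0.006073.
d = 0.560429 + 0.006073 = 0.566502.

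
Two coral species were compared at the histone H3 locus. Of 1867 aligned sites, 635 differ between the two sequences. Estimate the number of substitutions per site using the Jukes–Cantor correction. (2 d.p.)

p = 635/1867 ≈ 0.340118.
d = −(3/4) ln(1 − 4p/3) = −0.75 ln(1 − 0.453491) = −0.75 ln(0.546509)
  = −0.75 × (-0.604205) = 0.453154 substitutions/site.

0.45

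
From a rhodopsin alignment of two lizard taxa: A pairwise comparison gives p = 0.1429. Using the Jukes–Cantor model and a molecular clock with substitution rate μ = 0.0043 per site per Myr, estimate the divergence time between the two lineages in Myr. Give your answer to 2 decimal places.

18.43

d = −(3/4) ln(1 − 4p/3) = −0.75 ln(1 − 0.190533) = −0.75 ln(0.809467)
  = −0.75 × (-0.211379) = 0.158534 substitutions/site.
Under a molecular clock d = 2μt, so t = d/(2μ) = 0.158534 / (2 × 0.0043) = 18.43 Myr.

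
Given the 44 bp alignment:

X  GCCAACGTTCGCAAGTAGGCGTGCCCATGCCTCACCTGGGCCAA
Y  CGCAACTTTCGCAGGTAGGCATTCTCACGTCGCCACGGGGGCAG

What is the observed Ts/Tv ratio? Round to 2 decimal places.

0.67

Transitions are A↔G and C↔T; transversions are all other mismatches.
Transitions: 6. Transversions: 9.
R = 6/9 = 0.666666… ≈ 0.67 (to 2 d.p.).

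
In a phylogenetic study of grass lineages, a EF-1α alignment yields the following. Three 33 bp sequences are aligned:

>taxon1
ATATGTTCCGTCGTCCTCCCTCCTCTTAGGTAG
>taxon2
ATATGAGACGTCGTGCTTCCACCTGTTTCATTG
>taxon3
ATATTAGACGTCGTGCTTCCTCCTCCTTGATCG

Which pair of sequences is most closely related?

taxon2 and taxon3

taxon1–taxon2: 11/33 differ, p = 0.333, d = 0.441.
taxon1–taxon3: 10/33 differ, p = 0.303, d = 0.388.
taxon2–taxon3: 6/33 differ, p = 0.182, d = 0.208.
The smallest distance is between taxon2 and taxon3.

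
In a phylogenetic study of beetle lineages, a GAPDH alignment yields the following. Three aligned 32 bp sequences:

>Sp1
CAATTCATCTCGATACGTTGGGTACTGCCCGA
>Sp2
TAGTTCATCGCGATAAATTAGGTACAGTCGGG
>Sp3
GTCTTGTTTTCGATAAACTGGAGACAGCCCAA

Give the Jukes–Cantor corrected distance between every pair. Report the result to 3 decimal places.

d(Sp1,Sp2) = 0.404, d(Sp1,Sp3) = 0.585, d(Sp2,Sp3) = 0.736

Sp1–Sp2: 10/32 sites differ → p = 0.3125, d = −0.75 ln(1 − 0.416667) = 0.404248 ≈ 0.404.
Sp1–Sp3: 13/32 sites differ → p = 0.40625, d = −0.75 ln(1 − 0.541667) = 0.585119 ≈ 0.585.
Sp2–Sp3: 15/32 sites differ → p = 0.46875, d = −0.75 ln(1 − 0.625) = 0.735622 ≈ 0.736.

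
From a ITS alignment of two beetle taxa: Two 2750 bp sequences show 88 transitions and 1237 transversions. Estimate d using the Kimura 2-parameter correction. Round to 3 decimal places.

0.935

P = 88/2750 = 0.032 and Q = 1237/2750 ≈ 0.449818.
Under the Kimura two-parameter model, d = −½ ln(1 − 2P − Q) − ¼ ln(1 − 2Q).
1 − 2P − Q = 0.486182, giving −½ ln(0.486182) = 0.360586.
1 − 2Q = 0.100364, giving −¼ ln(0.100364) = 0.574738.
d = 0.360586 + 0.574738 = 0.935324.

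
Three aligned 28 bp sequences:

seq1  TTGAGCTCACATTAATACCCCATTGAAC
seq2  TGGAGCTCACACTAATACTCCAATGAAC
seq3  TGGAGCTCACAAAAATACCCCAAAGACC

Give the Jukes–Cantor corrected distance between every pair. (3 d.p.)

d(seq1,seq2) = 0.158, d(seq1,seq3) = 0.252, d(seq2,seq3) = 0.204

seq1–seq2: 4/28 sites differ → p ≈ 0.142857, d = −0.75 ln(1 − 0.190476) = 0.158482 ≈ 0.158.
seq1–seq3: 6/28 sites differ → p ≈ 0.214286, d = −0.75 ln(1 − 0.285715) = 0.252355 ≈ 0.252.
seq2–seq3: 5/28 sites differ → p ≈ 0.178571, d = −0.75 ln(1 − 0.238095) = 0.203950 ≈ 0.204.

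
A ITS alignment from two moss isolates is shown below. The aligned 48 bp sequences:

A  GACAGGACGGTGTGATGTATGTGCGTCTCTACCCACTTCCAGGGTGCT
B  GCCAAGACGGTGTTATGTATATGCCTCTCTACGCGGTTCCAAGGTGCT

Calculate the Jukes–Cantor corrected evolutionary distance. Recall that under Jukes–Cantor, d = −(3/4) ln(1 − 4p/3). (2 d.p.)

The sequences differ at 9 of 48 sites (2, 5, 14, 21, 25, 33, 35, 36, 42), so p = 9/48 = 0.1875.
d = −(3/4) ln(1 − 4p/3) = −0.75 ln(1 − 0.25) = −0.75 ln(0.75)
  = −0.75 × (-0.287682) = 0.215762 substitutions/site.

0.22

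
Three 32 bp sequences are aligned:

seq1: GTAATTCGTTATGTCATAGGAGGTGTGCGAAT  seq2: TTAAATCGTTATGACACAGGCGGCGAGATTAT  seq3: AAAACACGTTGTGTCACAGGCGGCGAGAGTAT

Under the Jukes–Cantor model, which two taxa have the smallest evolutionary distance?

seq2 and seq3

seq1–seq2: 10/32 differ, p = 0.313, d = 0.404.
seq1–seq3: 11/32 differ, p = 0.344, d = 0.460.
seq2–seq3: 7/32 differ, p = 0.219, d = 0.259.
The smallest distance is between seq2 and seq3.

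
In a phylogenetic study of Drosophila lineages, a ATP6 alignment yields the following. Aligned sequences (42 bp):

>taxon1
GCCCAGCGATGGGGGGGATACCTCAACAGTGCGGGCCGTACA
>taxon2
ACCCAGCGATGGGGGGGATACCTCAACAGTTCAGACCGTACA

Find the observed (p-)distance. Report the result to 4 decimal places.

0.0952

The sequences differ at 4 of 42 positions (sites 1, 31, 33, 35).
p = 4/42 = 0.095238… ≈ 0.0952 (to 4 d.p.).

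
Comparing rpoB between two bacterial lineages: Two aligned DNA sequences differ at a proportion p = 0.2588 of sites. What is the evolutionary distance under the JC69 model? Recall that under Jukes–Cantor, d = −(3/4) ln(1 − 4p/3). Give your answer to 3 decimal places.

0.317

d = −(3/4) ln(1 − 4p/3) = −0.75 ln(1 − 0.345067) = −0.75 ln(0.654933)
  = −0.75 × (-0.423222) = 0.317417 substitutions/site.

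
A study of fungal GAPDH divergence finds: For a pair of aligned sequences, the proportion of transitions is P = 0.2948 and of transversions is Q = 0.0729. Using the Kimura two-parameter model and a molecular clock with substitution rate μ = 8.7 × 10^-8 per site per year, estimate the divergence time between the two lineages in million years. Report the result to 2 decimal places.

Under the Kimura two-parameter model, d = −½ ln(1 − 2P − Q) − ¼ ln(1 − 2Q).
1 − 2P − Q = 0.3375, giving −½ ln(0.3375) = 0.543095.
1 − 2Q = 0.8542, giving −¼ ln(0.8542) = 0.039397.
d = 0.543095 + 0.039397 = 0.582492.
Under a molecular clock d = 2μt, so t = d/(2μ) = 0.582492 / (2 × 8.7 × 10^-8) = 3.35 million years.

3.35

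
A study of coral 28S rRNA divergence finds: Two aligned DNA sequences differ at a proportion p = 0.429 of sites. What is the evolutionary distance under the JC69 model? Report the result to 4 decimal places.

d = −(3/4) ln(1 − 4p/3) = −0.75 ln(1 − 0.572) = −0.75 ln(0.428)
  = −0.75 × (-0.848632) = 0.636474 substitutions/site.

0.6365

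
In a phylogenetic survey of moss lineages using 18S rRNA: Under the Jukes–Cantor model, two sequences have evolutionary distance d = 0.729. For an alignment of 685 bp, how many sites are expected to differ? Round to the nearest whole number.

319

Invert JC69: p = (3/4)(1 − e^(−4d/3)) = 0.75 × (1 − e^(-0.972)) = 0.75 × (1 − 0.378326) = 0.466256.
Expected differing sites = pL ≈ 0.466256 × 685 = 319.38536 ≈ 319.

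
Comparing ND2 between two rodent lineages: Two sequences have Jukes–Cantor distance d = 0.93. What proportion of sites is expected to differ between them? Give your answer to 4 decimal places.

0.5330

p = (3/4)(1 − e^(−4d/3)) = 0.75 × (1 − e^(-1.24)) = 0.75 × (1 − 0.289384) = 0.532962.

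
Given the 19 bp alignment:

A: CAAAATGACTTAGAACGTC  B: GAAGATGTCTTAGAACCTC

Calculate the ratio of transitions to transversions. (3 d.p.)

Transitions are A↔G and C↔T; transversions are all other mismatches.
Transitions: 1. Transversions: 3.
R = 1/3 = 0.333333… ≈ 0.333 (to 3 d.p.).

0.333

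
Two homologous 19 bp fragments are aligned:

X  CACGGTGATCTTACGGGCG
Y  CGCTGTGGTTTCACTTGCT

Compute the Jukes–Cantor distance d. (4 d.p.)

0.6181

The sequences differ at 8 of 19 sites (2, 4, 8, 10, 12, 15, 16, 19), so p = 8/19 ≈ 0.421053.
d = −(3/4) ln(1 − 4p/3) = −0.75 ln(1 − 0.561404) = −0.75 ln(0.438596)
  = −0.75 × (-0.824177) = 0.618133 substitutions/site.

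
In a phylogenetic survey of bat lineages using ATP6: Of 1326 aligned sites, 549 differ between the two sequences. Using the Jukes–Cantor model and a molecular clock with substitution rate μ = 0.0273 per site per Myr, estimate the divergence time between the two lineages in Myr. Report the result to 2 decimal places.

11.03

p = 549/1326 ≈ 0.414027.
d = −(3/4) ln(1 − 4p/3) = −0.75 ln(1 − 0.552036) = −0.75 ln(0.447964)
  = −0.75 × (-0.803042) = 0.602282 substitutions/site.
Under a molecular clock d = 2μt, so t = d/(2μ) = 0.602282 / (2 × 0.0273) = 11.03 Myr.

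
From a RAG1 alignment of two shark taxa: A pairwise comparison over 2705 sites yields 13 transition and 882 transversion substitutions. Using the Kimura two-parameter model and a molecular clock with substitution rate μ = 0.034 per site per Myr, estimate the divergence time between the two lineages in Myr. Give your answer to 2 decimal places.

6.89

P = 13/2705 ≈ 0.004806 and Q = 882/2705 ≈ 0.326063.
Under the Kimura two-parameter model, d = −½ ln(1 − 2P − Q) − ¼ ln(1 − 2Q).
1 − 2P − Q = 0.664325, giving −½ ln(0.664325) = 0.204492.
1 − 2Q = 0.347874, giving −¼ ln(0.347874) = 0.263979.
d = 0.204492 + 0.263979 = 0.468471.
Under a molecular clock d = 2μt, so t = d/(2μ) = 0.468471 / (2 × 0.034) = 6.89 Myr.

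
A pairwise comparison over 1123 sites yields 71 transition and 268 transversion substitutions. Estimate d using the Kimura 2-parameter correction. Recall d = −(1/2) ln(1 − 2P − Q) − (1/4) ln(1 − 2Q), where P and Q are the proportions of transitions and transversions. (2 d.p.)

P = 71/1123 ≈ 0.063224 and Q = 268/1123 ≈ 0.238646.
Under the Kimura two-parameter model, d = −½ ln(1 − 2P − Q) − ¼ ln(1 − 2Q).
1 − 2P − Q = 0.634906, giving −½ ln(0.634906) = 0.227139.
1 − 2Q = 0.522708, giving −¼ ln(0.522708) = 0.162183.
d = 0.227139 + 0.162183 = 0.389322.

0.39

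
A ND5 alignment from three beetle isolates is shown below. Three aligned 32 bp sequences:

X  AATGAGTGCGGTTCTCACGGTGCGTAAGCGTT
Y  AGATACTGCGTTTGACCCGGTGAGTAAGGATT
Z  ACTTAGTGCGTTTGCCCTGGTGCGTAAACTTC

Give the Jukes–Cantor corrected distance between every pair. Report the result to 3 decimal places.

X–Y: 11/32 sites differ → p = 0.34375, d = −0.75 ln(1 − 0.458333) = 0.459828 ≈ 0.460.
X–Z: 10/32 sites differ → p = 0.3125, d = −0.75 ln(1 − 0.416667) = 0.404248 ≈ 0.404.
Y–Z: 10/32 sites differ → p = 0.3125, d = −0.75 ln(1 − 0.416667) = 0.404248 ≈ 0.404.

d(X,Y) = 0.460, d(X,Z) = 0.404, d(Y,Z) = 0.404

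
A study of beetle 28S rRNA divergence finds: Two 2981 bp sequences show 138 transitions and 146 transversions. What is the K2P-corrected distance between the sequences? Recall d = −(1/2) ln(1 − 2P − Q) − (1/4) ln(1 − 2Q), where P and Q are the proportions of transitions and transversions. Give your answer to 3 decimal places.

0.102

P = 138/2981 ≈ 0.046293 and Q = 146/2981 ≈ 0.048977.
Under the Kimura two-parameter model, d = −½ ln(1 − 2P − Q) − ¼ ln(1 − 2Q).
1 − 2P − Q = 0.858437, giving −½ ln(0.858437) = 0.076321.
1 − 2Q = 0.902046, giving −¼ ln(0.902046) = 0.025772.
d = 0.076321 + 0.025772 = 0.102093.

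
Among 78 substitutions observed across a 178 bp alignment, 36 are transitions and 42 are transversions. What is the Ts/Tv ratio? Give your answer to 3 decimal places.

0.857

R = 36/42 = 0.857142… ≈ 0.857 (to 3 d.p.).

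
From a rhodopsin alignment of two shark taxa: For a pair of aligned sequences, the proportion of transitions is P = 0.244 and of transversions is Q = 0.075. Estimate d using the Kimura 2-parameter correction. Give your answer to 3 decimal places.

Under the Kimura two-parameter model, d = −½ ln(1 − 2P − Q) − ¼ ln(1 − 2Q).
1 − 2P − Q = 0.437, giving −½ ln(0.437) = 0.413911.
1 − 2Q = 0.85, giving −¼ ln(0.85) = 0.040630.
d = 0.413911 + 0.040630 = 0.454541.

0.455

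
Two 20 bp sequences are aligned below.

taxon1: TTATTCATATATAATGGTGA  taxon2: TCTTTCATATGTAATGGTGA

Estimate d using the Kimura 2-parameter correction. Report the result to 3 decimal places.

0.170

Of 20 sites, 2 differences are transitions and 1 are transversions, so P = 2/20 = 0.1 and Q = 1/20 = 0.05.
Under the Kimura two-parameter model, d = −½ ln(1 − 2P − Q) − ¼ ln(1 − 2Q).
1 − 2P − Q = 0.75, giving −½ ln(0.75) = 0.143841.
1 − 2Q = 0.9, giving −¼ ln(0.9) = 0.026340.
d = 0.143841 + 0.026340 = 0.170181.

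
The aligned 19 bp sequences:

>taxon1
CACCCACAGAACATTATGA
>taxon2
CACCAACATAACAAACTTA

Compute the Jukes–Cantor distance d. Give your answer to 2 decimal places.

0.41

The sequences differ at 6 of 19 sites (5, 9, 14, 15, 16, 18), so p = 6/19 ≈ 0.315789.
d = −(3/4) ln(1 − 4p/3) = −0.75 ln(1 − 0.421052) = −0.75 ln(0.578948)
  = −0.75 × (-0.546543) = 0.409907 substitutions/site.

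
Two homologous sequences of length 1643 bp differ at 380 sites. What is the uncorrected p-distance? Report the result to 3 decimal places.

0.231

p = 380/1643 = 0.231284… ≈ 0.231 (to 3 d.p.).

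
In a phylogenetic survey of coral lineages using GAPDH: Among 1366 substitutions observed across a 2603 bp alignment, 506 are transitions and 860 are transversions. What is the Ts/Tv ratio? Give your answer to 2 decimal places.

R = 506/860 = 0.588372… ≈ 0.59 (to 2 d.p.).

0.59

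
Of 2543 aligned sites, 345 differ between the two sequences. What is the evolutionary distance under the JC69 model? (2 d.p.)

0.15

p = 345/2543 ≈ 0.135667.
d = −(3/4) ln(1 − 4p/3) = −0.75 ln(1 − 0.180889) = −0.75 ln(0.819111)
  = −0.75 × (-0.199536) = 0.149652 substitutions/site.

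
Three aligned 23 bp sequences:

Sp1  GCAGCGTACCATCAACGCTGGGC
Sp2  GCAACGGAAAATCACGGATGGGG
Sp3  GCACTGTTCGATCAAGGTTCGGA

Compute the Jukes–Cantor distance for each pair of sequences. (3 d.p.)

d(Sp1,Sp2) = 0.467, d(Sp1,Sp3) = 0.467, d(Sp2,Sp3) = 0.650

Sp1–Sp2: 8/23 sites differ → p ≈ 0.347826, d = −0.75 ln(1 − 0.463768) = 0.467391 ≈ 0.467.
Sp1–Sp3: 8/23 sites differ → p ≈ 0.347826, d = −0.75 ln(1 − 0.463768) = 0.467391 ≈ 0.467.
Sp2–Sp3: 10/23 sites differ → p ≈ 0.434783, d = −0.75 ln(1 − 0.579711) = 0.650110 ≈ 0.650.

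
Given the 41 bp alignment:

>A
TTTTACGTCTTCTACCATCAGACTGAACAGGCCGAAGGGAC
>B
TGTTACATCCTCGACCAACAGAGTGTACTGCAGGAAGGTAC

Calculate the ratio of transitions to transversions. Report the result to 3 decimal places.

0.200

Transitions are A↔G and C↔T; transversions are all other mismatches.
Transitions: 2. Transversions: 10.
R = 2/10 = 0.200.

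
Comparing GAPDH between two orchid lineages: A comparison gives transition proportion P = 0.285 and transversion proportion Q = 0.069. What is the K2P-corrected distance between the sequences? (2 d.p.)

Under the Kimura two-parameter model, d = −½ ln(1 − 2P − Q) − ¼ ln(1 − 2Q).
1 − 2P − Q = 0.361, giving −½ ln(0.361) = 0.509439.
1 − 2Q = 0.862, giving −¼ ln(0.862) = 0.037125.
d = 0.509439 + 0.037125 = 0.546564.

0.55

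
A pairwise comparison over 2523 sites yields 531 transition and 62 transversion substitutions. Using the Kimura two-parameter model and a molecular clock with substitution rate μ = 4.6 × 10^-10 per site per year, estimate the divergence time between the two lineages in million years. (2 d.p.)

334.18

P = 531/2523 ≈ 0.210464 and Q = 62/2523 ≈ 0.024574.
Under the Kimura two-parameter model, d = −½ ln(1 − 2P − Q) − ¼ ln(1 − 2Q).
1 − 2P − Q = 0.554498, giving −½ ln(0.554498) = 0.294846.
1 − 2Q = 0.950852, giving −¼ ln(0.950852) = 0.012599.
d = 0.294846 + 0.012599 = 0.307445.
Under a molecular clock d = 2μt, so t = d/(2μ) = 0.307445 / (2 × 4.6 × 10^-10) = 334.18 million years.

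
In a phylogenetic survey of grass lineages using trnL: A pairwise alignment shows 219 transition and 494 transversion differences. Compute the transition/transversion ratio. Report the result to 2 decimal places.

R = 219/494 = 0.443319… ≈ 0.44 (to 2 d.p.).

0.44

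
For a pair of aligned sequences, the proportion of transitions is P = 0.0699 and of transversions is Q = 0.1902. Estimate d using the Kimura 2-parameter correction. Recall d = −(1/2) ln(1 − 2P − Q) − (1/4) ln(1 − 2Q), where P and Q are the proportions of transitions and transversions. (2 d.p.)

Under the Kimura two-parameter model, d = −½ ln(1 − 2P − Q) − ¼ ln(1 − 2Q).
1 − 2P − Q = 0.67, giving −½ ln(0.67) = 0.200239.
1 − 2Q = 0.6196, giving −¼ ln(0.6196) = 0.119670.
d = 0.200239 + 0.119670 = 0.319909.

0.32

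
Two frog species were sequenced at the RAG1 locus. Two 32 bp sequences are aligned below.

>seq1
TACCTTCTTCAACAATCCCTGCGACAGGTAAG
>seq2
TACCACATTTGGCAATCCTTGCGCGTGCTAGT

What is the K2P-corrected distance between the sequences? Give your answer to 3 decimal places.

0.594

Of 32 sites, 6 differences are transitions and 7 are transversions, so P = 6/32 = 0.1875 and Q = 7/32 = 0.21875.
Under the Kimura two-parameter model, d = −½ ln(1 − 2P − Q) − ¼ ln(1 − 2Q).
1 − 2P − Q = 0.40625, giving −½ ln(0.40625) = 0.450393.
1 − 2Q = 0.5625, giving −¼ ln(0.5625) = 0.143841.
d = 0.450393 + 0.143841 = 0.594234.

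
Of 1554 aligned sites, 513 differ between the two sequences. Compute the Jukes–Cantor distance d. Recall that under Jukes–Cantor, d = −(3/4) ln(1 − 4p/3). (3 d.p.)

p = 513/1554 ≈ 0.330116.
d = −(3/4) ln(1 − 4p/3) = −0.75 ln(1 − 0.440155) = −0.75 ln(0.559845)
  = −0.75 × (-0.580095) = 0.435071 substitutions/site.

0.435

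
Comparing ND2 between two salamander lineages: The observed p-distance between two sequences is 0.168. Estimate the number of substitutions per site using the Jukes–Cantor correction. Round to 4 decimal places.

d = −(3/4) ln(1 − 4p/3) = −0.75 ln(1 − 0.224) = −0.75 ln(0.776)
  = −0.75 × (-0.253603) = 0.190202 substitutions/site.

0.1902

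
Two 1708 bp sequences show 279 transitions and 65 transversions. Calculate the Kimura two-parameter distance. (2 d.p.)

0.25

P = 279/1708 ≈ 0.163349 and Q = 65/1708 ≈ 0.038056.
Under the Kimura two-parameter model, d = −½ ln(1 − 2P − Q) − ¼ ln(1 − 2Q).
1 − 2P − Q = 0.635246, giving −½ ln(0.635246) = 0.226871.
1 − 2Q = 0.923888, giving −¼ ln(0.923888) = 0.019791.
d = 0.226871 + 0.019791 = 0.246662.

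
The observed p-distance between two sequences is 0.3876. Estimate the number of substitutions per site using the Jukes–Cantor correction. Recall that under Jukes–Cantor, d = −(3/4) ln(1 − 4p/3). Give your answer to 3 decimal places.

d = −(3/4) ln(1 − 4p/3) = −0.75 ln(1 − 0.5168) = −0.75 ln(0.4832)
  = −0.75 × (-0.727325) = 0.545494 substitutions/site.

0.545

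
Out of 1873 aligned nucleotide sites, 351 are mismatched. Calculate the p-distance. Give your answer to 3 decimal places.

p = 351/1873 = 0.187399… ≈ 0.187 (to 3 d.p.).

0.187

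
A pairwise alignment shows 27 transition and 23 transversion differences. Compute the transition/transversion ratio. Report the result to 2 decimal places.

R = 27/23 = 1.173913… ≈ 1.17 (to 2 d.p.).

1.17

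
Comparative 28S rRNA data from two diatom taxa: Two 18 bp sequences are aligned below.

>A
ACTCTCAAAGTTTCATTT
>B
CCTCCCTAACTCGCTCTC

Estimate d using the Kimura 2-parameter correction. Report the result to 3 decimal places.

0.843

Of 18 sites, 4 differences are transitions and 5 are transversions, so P = 4/18 ≈ 0.222222 and Q = 5/18 ≈ 0.277778.
Under the Kimura two-parameter model, d = −½ ln(1 − 2P − Q) − ¼ ln(1 − 2Q).
1 − 2P − Q = 0.277778, giving −½ ln(0.277778) = 0.640467.
1 − 2Q = 0.444444, giving −¼ ln(0.444444) = 0.202733.
d = 0.640467 + 0.202733 = 0.843200.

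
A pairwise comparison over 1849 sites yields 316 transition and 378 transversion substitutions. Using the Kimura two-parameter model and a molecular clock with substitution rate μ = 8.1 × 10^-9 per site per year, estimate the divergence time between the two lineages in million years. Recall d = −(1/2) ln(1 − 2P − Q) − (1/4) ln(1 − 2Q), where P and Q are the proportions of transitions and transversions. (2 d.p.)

32.50

P = 316/1849 ≈ 0.170903 and Q = 378/1849 ≈ 0.204435.
Under the Kimura two-parameter model, d = −½ ln(1 − 2P − Q) − ¼ ln(1 − 2Q).
1 − 2P − Q = 0.453759, giving −½ ln(0.453759) = 0.395095.
1 − 2Q = 0.59113, giving −¼ ln(0.59113) = 0.131430.
d = 0.395095 + 0.131430 = 0.526525.
Under a molecular clock d = 2μt, so t = d/(2μ) = 0.526525 / (2 × 8.1 × 10^-9) = 32.50 million years.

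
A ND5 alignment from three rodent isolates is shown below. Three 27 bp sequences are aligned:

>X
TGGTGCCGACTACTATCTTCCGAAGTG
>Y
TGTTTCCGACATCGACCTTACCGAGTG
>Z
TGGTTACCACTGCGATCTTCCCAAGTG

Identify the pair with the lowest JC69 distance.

X–Y: 9/27 differ, p = 0.333, d = 0.441.
X–Z: 6/27 differ, p = 0.222, d = 0.264.
Y–Z: 8/27 differ, p = 0.296, d = 0.377.
The smallest distance is between X and Z.

X and Z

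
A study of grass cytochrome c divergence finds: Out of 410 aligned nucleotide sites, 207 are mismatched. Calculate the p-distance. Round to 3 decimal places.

0.505

p = 207/410 = 0.504878… ≈ 0.505 (to 3 d.p.).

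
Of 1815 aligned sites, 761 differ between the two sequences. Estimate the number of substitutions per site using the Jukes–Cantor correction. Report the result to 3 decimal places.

p = 761/1815 ≈ 0.419284.
d = −(3/4) ln(1 − 4p/3) = −0.75 ln(1 − 0.559045) = −0.75 ln(0.440955)
  = −0.75 × (-0.818812) = 0.614109 substitutions/site.

0.614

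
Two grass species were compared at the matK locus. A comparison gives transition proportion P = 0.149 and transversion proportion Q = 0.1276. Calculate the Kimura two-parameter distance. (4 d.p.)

Under the Kimura two-parameter model, d = −½ ln(1 − 2P − Q) − ¼ ln(1 − 2Q).
1 − 2P − Q = 0.5744, giving −½ ln(0.5744) = 0.277215.
1 − 2Q = 0.7448, giving −¼ ln(0.7448) = 0.073660.
d = 0.277215 + 0.073660 = 0.350875.

0.3509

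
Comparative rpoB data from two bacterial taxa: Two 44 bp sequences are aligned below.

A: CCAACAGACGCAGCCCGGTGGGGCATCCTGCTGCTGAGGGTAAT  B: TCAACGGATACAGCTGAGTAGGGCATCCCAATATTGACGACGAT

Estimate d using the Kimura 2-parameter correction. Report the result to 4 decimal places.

0.6463

Of 44 sites, 14 differences are transitions and 3 are transversions, so P = 14/44 ≈ 0.318182 and Q = 3/44 ≈ 0.068182.
Under the Kimura two-parameter model, d = −½ ln(1 − 2P − Q) − ¼ ln(1 − 2Q).
1 − 2P − Q = 0.295454, giving −½ ln(0.295454) = 0.609621.
1 − 2Q = 0.863636, giving −¼ ln(0.863636) = 0.036651.
d = 0.609621 + 0.036651 = 0.646272.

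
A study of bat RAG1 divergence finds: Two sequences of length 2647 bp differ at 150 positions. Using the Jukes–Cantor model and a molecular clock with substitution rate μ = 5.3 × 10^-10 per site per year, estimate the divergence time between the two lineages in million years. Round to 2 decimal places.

55.59

p = 150/2647 ≈ 0.056668.
d = −(3/4) ln(1 − 4p/3) = −0.75 ln(1 − 0.075557) = −0.75 ln(0.924443)
  = −0.75 × (-0.078564) = 0.058923 substitutions/site.
Under a molecular clock d = 2μt, so t = d/(2μ) = 0.058923 / (2 × 5.3 × 10^-10) = 55.59 million years.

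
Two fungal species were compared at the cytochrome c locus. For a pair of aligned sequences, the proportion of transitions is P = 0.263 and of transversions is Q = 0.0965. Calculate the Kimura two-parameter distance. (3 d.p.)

Under the Kimura two-parameter model, d = −½ ln(1 − 2P − Q) − ¼ ln(1 − 2Q).
1 − 2P − Q = 0.3775, giving −½ ln(0.3775) = 0.487092.
1 − 2Q = 0.807, giving −¼ ln(0.807) = 0.053608.
d = 0.487092 + 0.053608 = 0.540700.

0.541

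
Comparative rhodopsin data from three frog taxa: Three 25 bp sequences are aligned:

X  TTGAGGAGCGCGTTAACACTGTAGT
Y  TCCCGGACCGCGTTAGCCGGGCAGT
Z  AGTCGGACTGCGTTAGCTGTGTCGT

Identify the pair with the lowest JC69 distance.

Y and Z

X–Y: 9/25 differ, p = 0.360, d = 0.490.
X–Z: 10/25 differ, p = 0.400, d = 0.572.
Y–Z: 8/25 differ, p = 0.320, d = 0.417.
The smallest distance is between Y and Z.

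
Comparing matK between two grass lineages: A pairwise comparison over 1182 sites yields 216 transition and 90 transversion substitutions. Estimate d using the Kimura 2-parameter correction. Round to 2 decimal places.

P = 216/1182 ≈ 0.182741 and Q = 90/1182 ≈ 0.076142.
Under the Kimura two-parameter model, d = −½ ln(1 − 2P − Q) − ¼ ln(1 − 2Q).
1 − 2P − Q = 0.558376, giving −½ ln(0.558376) = 0.291361.
1 − 2Q = 0.847716, giving −¼ ln(0.847716) = 0.041302.
d = 0.291361 + 0.041302 = 0.332663.

0.33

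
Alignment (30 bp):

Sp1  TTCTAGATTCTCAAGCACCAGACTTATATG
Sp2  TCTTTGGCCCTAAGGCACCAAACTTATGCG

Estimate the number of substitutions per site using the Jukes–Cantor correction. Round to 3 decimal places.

0.503

The sequences differ at 11 of 30 sites, so p = 11/30 ≈ 0.366667.
d = −(3/4) ln(1 − 4p/3) = −0.75 ln(1 − 0.488889) = −0.75 ln(0.511111)
  = −0.75 × (-0.671168) = 0.503376 substitutions/site.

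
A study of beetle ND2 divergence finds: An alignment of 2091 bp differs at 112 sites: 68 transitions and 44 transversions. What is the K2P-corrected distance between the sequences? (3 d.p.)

0.056

P = 68/2091 ≈ 0.03252 and Q = 44/2091 ≈ 0.021043.
Under the Kimura two-parameter model, d = −½ ln(1 − 2P − Q) − ¼ ln(1 − 2Q).
1 − 2P − Q = 0.913917, giving −½ ln(0.913917) = 0.045008.
1 − 2Q = 0.957914, giving −¼ ln(0.957914) = 0.010749.
d = 0.045008 + 0.010749 = 0.055757.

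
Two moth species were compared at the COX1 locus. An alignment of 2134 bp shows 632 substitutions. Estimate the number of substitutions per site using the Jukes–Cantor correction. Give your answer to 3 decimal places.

0.377

p = 632/2134 ≈ 0.296157.
d = −(3/4) ln(1 − 4p/3) = −0.75 ln(1 − 0.394876) = −0.75 ln(0.605124)
  = −0.75 × (-0.502322) = 0.376742 substitutions/site.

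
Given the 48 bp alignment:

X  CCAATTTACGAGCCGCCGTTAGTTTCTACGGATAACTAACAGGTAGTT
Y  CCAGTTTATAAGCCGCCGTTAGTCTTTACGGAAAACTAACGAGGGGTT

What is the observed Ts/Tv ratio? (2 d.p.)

4.00

Transitions are A↔G and C↔T; transversions are all other mismatches.
Transitions: 8. Transversions: 2.
R = 8/2 = 4.00.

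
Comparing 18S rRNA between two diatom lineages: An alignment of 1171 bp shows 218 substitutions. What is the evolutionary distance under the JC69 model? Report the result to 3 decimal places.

p = 218/1171 ≈ 0.186166.
d = −(3/4) ln(1 − 4p/3) = −0.75 ln(1 − 0.248221) = −0.75 ln(0.751779)
  = −0.75 × (-0.285313) = 0.213985 substitutions/site.

0.214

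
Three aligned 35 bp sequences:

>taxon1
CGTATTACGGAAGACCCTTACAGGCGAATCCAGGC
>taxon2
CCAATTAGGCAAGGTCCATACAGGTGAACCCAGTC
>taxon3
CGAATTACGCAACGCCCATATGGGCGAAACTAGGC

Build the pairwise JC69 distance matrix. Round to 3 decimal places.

d(taxon1,taxon2) = 0.360, d(taxon1,taxon3) = 0.315, d(taxon2,taxon3) = 0.360

taxon1–taxon2: 10/35 sites differ → p ≈ 0.285714, d = −0.75 ln(1 − 0.380952) = 0.359679 ≈ 0.360.
taxon1–taxon3: 9/35 sites differ → p ≈ 0.257143, d = −0.75 ln(1 − 0.342857) = 0.314890 ≈ 0.315.
taxon2–taxon3: 10/35 sites differ → p ≈ 0.285714, d = −0.75 ln(1 − 0.380952) = 0.359679 ≈ 0.360.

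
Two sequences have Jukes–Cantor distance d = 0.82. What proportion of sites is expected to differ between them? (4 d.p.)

p = (3/4)(1 − e^(−4d/3)) = 0.75 × (1 − e^(-1.093333)) = 0.75 × (1 − 0.335098) = 0.498677.

0.4987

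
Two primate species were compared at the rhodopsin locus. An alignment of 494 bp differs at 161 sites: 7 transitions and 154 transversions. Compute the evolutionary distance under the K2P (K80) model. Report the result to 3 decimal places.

P = 7/494 ≈ 0.01417 and Q = 154/494 ≈ 0.311741.
Under the Kimura two-parameter model, d = −½ ln(1 − 2P − Q) − ¼ ln(1 − 2Q).
1 − 2P − Q = 0.659919, giving −½ ln(0.659919) = 0.207819.
1 − 2Q = 0.376518, giving −¼ ln(0.376518) = 0.244197.
d = 0.207819 + 0.244197 = 0.452016.

0.452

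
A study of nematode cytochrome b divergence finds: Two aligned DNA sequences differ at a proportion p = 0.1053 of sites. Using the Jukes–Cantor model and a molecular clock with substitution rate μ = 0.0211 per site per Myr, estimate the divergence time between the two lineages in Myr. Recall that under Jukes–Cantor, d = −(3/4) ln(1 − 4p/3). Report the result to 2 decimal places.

2.69

d = −(3/4) ln(1 − 4p/3) = −0.75 ln(1 − 0.1404) = −0.75 ln(0.8596)
  = −0.75 × (-0.151288) = 0.113466 substitutions/site.
Under a molecular clock d = 2μt, so t = d/(2μ) = 0.113466 / (2 × 0.0211) = 2.69 Myr.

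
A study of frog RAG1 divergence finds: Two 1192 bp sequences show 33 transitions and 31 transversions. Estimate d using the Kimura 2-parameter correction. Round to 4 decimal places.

P = 33/1192 ≈ 0.027685 and Q = 31/1192 ≈ 0.026007.
Under the Kimura two-parameter model, d = −½ ln(1 − 2P − Q) − ¼ ln(1 − 2Q).
1 − 2P − Q = 0.918623, giving −½ ln(0.918623) = 0.042440.
1 − 2Q = 0.947986, giving −¼ ln(0.947986) = 0.013354.
d = 0.042440 + 0.013354 = 0.055794.

0.0558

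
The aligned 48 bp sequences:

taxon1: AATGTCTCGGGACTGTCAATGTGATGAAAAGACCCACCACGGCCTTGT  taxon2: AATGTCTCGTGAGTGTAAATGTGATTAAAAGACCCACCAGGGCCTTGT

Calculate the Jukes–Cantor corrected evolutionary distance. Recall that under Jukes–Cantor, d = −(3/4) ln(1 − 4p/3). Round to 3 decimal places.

0.112

The sequences differ at 5 of 48 sites (10, 13, 17, 26, 40), so p = 5/48 ≈ 0.104167.
d = −(3/4) ln(1 − 4p/3) = −0.75 ln(1 − 0.138889) = −0.75 ln(0.861111)
  = −0.75 × (-0.149532) = 0.112149 substitutions/site.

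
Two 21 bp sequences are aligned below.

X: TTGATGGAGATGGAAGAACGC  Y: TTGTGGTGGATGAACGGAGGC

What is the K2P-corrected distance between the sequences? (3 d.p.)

Of 21 sites, 3 differences are transitions and 5 are transversions, so P = 3/21 ≈ 0.142857 and Q = 5/21 ≈ 0.238095.
Under the Kimura two-parameter model, d = −½ ln(1 − 2P − Q) − ¼ ln(1 − 2Q).
1 − 2P − Q = 0.476191, giving −½ ln(0.476191) = 0.370968.
1 − 2Q = 0.52381, giving −¼ ln(0.52381) = 0.161657.
d = 0.370968 + 0.161657 = 0.532625.

0.533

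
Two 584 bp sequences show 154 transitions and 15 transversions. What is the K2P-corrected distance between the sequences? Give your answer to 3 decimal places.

0.416

P = 154/584 ≈ 0.263699 and Q = 15/584 ≈ 0.025685.
Under the Kimura two-parameter model, d = −½ ln(1 − 2P − Q) − ¼ ln(1 − 2Q).
1 − 2P − Q = 0.446917, giving −½ ln(0.446917) = 0.402691.
1 − 2Q = 0.94863, giving −¼ ln(0.94863) = 0.013184.
d = 0.402691 + 0.013184 = 0.415875.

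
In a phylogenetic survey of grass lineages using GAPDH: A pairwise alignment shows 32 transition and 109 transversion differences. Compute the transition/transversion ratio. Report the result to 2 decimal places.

0.29

R = 32/109 = 0.293577… ≈ 0.29 (to 2 d.p.).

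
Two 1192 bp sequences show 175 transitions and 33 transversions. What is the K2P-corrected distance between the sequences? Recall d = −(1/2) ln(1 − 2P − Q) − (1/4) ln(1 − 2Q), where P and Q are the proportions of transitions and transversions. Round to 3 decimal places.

P = 175/1192 ≈ 0.146812 and Q = 33/1192 ≈ 0.027685.
Under the Kimura two-parameter model, d = −½ ln(1 − 2P − Q) − ¼ ln(1 − 2Q).
1 − 2P − Q = 0.678691, giving −½ ln(0.678691) = 0.193795.
1 − 2Q = 0.94463, giving −¼ ln(0.94463) = 0.014240.
d = 0.193795 + 0.014240 = 0.208035.

0.208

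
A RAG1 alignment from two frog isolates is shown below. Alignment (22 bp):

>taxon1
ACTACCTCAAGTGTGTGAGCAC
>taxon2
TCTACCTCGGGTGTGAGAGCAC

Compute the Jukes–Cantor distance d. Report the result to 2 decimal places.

0.21

The sequences differ at 4 of 22 sites (1, 9, 10, 16), so p = 4/22 ≈ 0.181818.
d = −(3/4) ln(1 − 4p/3) = −0.75 ln(1 − 0.242424) = −0.75 ln(0.757576)
  = −0.75 × (-0.277631) = 0.208223 substitutions/site.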